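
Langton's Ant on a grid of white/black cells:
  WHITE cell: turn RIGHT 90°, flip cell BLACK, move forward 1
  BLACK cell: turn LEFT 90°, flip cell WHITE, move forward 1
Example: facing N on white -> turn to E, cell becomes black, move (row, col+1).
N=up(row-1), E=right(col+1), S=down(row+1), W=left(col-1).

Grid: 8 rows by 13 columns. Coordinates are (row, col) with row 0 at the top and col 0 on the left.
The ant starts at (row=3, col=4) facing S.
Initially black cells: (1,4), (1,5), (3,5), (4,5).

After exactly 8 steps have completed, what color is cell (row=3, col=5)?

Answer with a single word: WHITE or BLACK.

Answer: WHITE

Derivation:
Step 1: on WHITE (3,4): turn R to W, flip to black, move to (3,3). |black|=5
Step 2: on WHITE (3,3): turn R to N, flip to black, move to (2,3). |black|=6
Step 3: on WHITE (2,3): turn R to E, flip to black, move to (2,4). |black|=7
Step 4: on WHITE (2,4): turn R to S, flip to black, move to (3,4). |black|=8
Step 5: on BLACK (3,4): turn L to E, flip to white, move to (3,5). |black|=7
Step 6: on BLACK (3,5): turn L to N, flip to white, move to (2,5). |black|=6
Step 7: on WHITE (2,5): turn R to E, flip to black, move to (2,6). |black|=7
Step 8: on WHITE (2,6): turn R to S, flip to black, move to (3,6). |black|=8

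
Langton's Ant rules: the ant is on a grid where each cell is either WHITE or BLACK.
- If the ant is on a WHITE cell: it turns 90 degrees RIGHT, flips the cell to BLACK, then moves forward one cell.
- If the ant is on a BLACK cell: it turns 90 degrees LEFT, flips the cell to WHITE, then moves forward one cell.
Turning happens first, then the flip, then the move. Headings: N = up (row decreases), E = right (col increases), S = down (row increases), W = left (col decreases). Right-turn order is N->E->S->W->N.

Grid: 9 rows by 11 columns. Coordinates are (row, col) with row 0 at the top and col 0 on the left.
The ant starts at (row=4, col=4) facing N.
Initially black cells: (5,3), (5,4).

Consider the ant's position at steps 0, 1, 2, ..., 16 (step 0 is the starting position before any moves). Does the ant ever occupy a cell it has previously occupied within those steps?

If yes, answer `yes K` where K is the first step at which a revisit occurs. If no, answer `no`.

Answer: yes 10

Derivation:
Step 1: on WHITE (4,4): turn R to E, flip to black, move to (4,5). |black|=3 — new cell
Step 2: on WHITE (4,5): turn R to S, flip to black, move to (5,5). |black|=4 — new cell
Step 3: on WHITE (5,5): turn R to W, flip to black, move to (5,4). |black|=5 — new cell
Step 4: on BLACK (5,4): turn L to S, flip to white, move to (6,4). |black|=4 — new cell
Step 5: on WHITE (6,4): turn R to W, flip to black, move to (6,3). |black|=5 — new cell
Step 6: on WHITE (6,3): turn R to N, flip to black, move to (5,3). |black|=6 — new cell
Step 7: on BLACK (5,3): turn L to W, flip to white, move to (5,2). |black|=5 — new cell
Step 8: on WHITE (5,2): turn R to N, flip to black, move to (4,2). |black|=6 — new cell
Step 9: on WHITE (4,2): turn R to E, flip to black, move to (4,3). |black|=7 — new cell
Step 10: on WHITE (4,3): turn R to S, flip to black, move to (5,3). |black|=8 — REVISIT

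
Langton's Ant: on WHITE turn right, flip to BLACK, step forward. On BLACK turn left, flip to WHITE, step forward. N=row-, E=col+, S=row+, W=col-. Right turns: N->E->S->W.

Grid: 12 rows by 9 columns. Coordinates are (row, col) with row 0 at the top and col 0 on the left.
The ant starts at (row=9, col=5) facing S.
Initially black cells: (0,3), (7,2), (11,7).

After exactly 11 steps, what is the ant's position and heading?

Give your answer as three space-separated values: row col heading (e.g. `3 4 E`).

Answer: 8 7 E

Derivation:
Step 1: on WHITE (9,5): turn R to W, flip to black, move to (9,4). |black|=4
Step 2: on WHITE (9,4): turn R to N, flip to black, move to (8,4). |black|=5
Step 3: on WHITE (8,4): turn R to E, flip to black, move to (8,5). |black|=6
Step 4: on WHITE (8,5): turn R to S, flip to black, move to (9,5). |black|=7
Step 5: on BLACK (9,5): turn L to E, flip to white, move to (9,6). |black|=6
Step 6: on WHITE (9,6): turn R to S, flip to black, move to (10,6). |black|=7
Step 7: on WHITE (10,6): turn R to W, flip to black, move to (10,5). |black|=8
Step 8: on WHITE (10,5): turn R to N, flip to black, move to (9,5). |black|=9
Step 9: on WHITE (9,5): turn R to E, flip to black, move to (9,6). |black|=10
Step 10: on BLACK (9,6): turn L to N, flip to white, move to (8,6). |black|=9
Step 11: on WHITE (8,6): turn R to E, flip to black, move to (8,7). |black|=10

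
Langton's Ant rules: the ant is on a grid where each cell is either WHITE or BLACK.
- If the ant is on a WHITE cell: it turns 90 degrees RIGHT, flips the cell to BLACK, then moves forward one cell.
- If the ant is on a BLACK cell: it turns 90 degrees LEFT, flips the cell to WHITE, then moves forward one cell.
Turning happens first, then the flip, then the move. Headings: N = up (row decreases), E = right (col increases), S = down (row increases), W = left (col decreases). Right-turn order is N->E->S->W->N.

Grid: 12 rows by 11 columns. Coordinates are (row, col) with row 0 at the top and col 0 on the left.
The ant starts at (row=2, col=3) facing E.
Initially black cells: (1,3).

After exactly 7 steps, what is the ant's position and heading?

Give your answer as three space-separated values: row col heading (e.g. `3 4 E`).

Step 1: on WHITE (2,3): turn R to S, flip to black, move to (3,3). |black|=2
Step 2: on WHITE (3,3): turn R to W, flip to black, move to (3,2). |black|=3
Step 3: on WHITE (3,2): turn R to N, flip to black, move to (2,2). |black|=4
Step 4: on WHITE (2,2): turn R to E, flip to black, move to (2,3). |black|=5
Step 5: on BLACK (2,3): turn L to N, flip to white, move to (1,3). |black|=4
Step 6: on BLACK (1,3): turn L to W, flip to white, move to (1,2). |black|=3
Step 7: on WHITE (1,2): turn R to N, flip to black, move to (0,2). |black|=4

Answer: 0 2 N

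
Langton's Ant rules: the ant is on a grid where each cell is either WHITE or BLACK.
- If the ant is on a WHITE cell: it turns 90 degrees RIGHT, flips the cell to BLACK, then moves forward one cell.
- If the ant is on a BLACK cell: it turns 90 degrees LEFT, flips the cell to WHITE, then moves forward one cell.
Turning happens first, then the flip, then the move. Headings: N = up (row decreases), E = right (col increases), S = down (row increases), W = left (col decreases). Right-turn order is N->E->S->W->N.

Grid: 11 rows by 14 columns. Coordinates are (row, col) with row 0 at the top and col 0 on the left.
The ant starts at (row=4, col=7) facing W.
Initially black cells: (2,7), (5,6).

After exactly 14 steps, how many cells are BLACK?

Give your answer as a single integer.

Answer: 10

Derivation:
Step 1: on WHITE (4,7): turn R to N, flip to black, move to (3,7). |black|=3
Step 2: on WHITE (3,7): turn R to E, flip to black, move to (3,8). |black|=4
Step 3: on WHITE (3,8): turn R to S, flip to black, move to (4,8). |black|=5
Step 4: on WHITE (4,8): turn R to W, flip to black, move to (4,7). |black|=6
Step 5: on BLACK (4,7): turn L to S, flip to white, move to (5,7). |black|=5
Step 6: on WHITE (5,7): turn R to W, flip to black, move to (5,6). |black|=6
Step 7: on BLACK (5,6): turn L to S, flip to white, move to (6,6). |black|=5
Step 8: on WHITE (6,6): turn R to W, flip to black, move to (6,5). |black|=6
Step 9: on WHITE (6,5): turn R to N, flip to black, move to (5,5). |black|=7
Step 10: on WHITE (5,5): turn R to E, flip to black, move to (5,6). |black|=8
Step 11: on WHITE (5,6): turn R to S, flip to black, move to (6,6). |black|=9
Step 12: on BLACK (6,6): turn L to E, flip to white, move to (6,7). |black|=8
Step 13: on WHITE (6,7): turn R to S, flip to black, move to (7,7). |black|=9
Step 14: on WHITE (7,7): turn R to W, flip to black, move to (7,6). |black|=10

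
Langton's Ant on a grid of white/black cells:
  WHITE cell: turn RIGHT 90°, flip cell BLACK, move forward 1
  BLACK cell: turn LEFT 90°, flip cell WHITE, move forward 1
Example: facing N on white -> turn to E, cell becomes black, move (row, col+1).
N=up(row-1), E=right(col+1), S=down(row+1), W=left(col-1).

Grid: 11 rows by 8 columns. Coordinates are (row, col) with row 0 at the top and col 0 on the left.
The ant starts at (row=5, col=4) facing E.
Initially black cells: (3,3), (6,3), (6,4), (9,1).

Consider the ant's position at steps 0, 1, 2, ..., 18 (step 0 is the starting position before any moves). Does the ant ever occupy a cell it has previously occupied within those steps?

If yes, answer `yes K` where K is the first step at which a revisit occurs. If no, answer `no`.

Step 1: on WHITE (5,4): turn R to S, flip to black, move to (6,4). |black|=5 — new cell
Step 2: on BLACK (6,4): turn L to E, flip to white, move to (6,5). |black|=4 — new cell
Step 3: on WHITE (6,5): turn R to S, flip to black, move to (7,5). |black|=5 — new cell
Step 4: on WHITE (7,5): turn R to W, flip to black, move to (7,4). |black|=6 — new cell
Step 5: on WHITE (7,4): turn R to N, flip to black, move to (6,4). |black|=7 — REVISIT

Answer: yes 5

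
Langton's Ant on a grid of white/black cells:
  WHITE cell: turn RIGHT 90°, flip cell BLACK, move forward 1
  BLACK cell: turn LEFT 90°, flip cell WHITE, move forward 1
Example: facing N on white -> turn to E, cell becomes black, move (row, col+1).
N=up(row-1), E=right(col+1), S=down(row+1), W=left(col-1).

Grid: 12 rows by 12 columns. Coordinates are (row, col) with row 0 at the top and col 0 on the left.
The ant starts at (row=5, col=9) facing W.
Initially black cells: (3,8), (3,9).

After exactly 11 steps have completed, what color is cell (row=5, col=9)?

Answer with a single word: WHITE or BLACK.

Answer: BLACK

Derivation:
Step 1: on WHITE (5,9): turn R to N, flip to black, move to (4,9). |black|=3
Step 2: on WHITE (4,9): turn R to E, flip to black, move to (4,10). |black|=4
Step 3: on WHITE (4,10): turn R to S, flip to black, move to (5,10). |black|=5
Step 4: on WHITE (5,10): turn R to W, flip to black, move to (5,9). |black|=6
Step 5: on BLACK (5,9): turn L to S, flip to white, move to (6,9). |black|=5
Step 6: on WHITE (6,9): turn R to W, flip to black, move to (6,8). |black|=6
Step 7: on WHITE (6,8): turn R to N, flip to black, move to (5,8). |black|=7
Step 8: on WHITE (5,8): turn R to E, flip to black, move to (5,9). |black|=8
Step 9: on WHITE (5,9): turn R to S, flip to black, move to (6,9). |black|=9
Step 10: on BLACK (6,9): turn L to E, flip to white, move to (6,10). |black|=8
Step 11: on WHITE (6,10): turn R to S, flip to black, move to (7,10). |black|=9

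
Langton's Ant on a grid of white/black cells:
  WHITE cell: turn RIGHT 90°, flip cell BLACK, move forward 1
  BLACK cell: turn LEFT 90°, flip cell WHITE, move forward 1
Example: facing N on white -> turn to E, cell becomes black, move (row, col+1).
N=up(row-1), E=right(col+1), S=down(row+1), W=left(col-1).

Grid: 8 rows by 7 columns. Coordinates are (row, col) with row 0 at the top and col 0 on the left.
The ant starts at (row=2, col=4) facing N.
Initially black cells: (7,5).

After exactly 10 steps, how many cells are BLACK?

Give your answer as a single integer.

Answer: 7

Derivation:
Step 1: on WHITE (2,4): turn R to E, flip to black, move to (2,5). |black|=2
Step 2: on WHITE (2,5): turn R to S, flip to black, move to (3,5). |black|=3
Step 3: on WHITE (3,5): turn R to W, flip to black, move to (3,4). |black|=4
Step 4: on WHITE (3,4): turn R to N, flip to black, move to (2,4). |black|=5
Step 5: on BLACK (2,4): turn L to W, flip to white, move to (2,3). |black|=4
Step 6: on WHITE (2,3): turn R to N, flip to black, move to (1,3). |black|=5
Step 7: on WHITE (1,3): turn R to E, flip to black, move to (1,4). |black|=6
Step 8: on WHITE (1,4): turn R to S, flip to black, move to (2,4). |black|=7
Step 9: on WHITE (2,4): turn R to W, flip to black, move to (2,3). |black|=8
Step 10: on BLACK (2,3): turn L to S, flip to white, move to (3,3). |black|=7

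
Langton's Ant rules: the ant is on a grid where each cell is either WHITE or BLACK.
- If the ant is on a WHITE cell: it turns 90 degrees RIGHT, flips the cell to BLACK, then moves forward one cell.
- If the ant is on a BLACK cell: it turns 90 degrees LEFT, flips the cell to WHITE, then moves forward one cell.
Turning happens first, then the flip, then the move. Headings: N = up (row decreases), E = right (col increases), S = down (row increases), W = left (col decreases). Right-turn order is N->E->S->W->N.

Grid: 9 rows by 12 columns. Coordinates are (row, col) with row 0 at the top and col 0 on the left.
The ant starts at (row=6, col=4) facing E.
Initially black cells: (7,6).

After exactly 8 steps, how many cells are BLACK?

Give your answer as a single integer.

Answer: 7

Derivation:
Step 1: on WHITE (6,4): turn R to S, flip to black, move to (7,4). |black|=2
Step 2: on WHITE (7,4): turn R to W, flip to black, move to (7,3). |black|=3
Step 3: on WHITE (7,3): turn R to N, flip to black, move to (6,3). |black|=4
Step 4: on WHITE (6,3): turn R to E, flip to black, move to (6,4). |black|=5
Step 5: on BLACK (6,4): turn L to N, flip to white, move to (5,4). |black|=4
Step 6: on WHITE (5,4): turn R to E, flip to black, move to (5,5). |black|=5
Step 7: on WHITE (5,5): turn R to S, flip to black, move to (6,5). |black|=6
Step 8: on WHITE (6,5): turn R to W, flip to black, move to (6,4). |black|=7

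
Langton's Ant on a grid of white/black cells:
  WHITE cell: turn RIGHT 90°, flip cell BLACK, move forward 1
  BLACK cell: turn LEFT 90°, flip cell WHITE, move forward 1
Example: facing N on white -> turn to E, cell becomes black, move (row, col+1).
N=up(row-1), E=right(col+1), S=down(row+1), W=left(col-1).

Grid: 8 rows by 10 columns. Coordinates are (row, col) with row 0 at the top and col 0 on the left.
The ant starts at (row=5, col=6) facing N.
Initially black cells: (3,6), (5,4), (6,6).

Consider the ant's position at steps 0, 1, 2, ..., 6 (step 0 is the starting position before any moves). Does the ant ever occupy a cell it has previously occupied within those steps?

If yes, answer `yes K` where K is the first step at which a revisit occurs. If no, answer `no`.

Answer: no

Derivation:
Step 1: on WHITE (5,6): turn R to E, flip to black, move to (5,7). |black|=4 — new cell
Step 2: on WHITE (5,7): turn R to S, flip to black, move to (6,7). |black|=5 — new cell
Step 3: on WHITE (6,7): turn R to W, flip to black, move to (6,6). |black|=6 — new cell
Step 4: on BLACK (6,6): turn L to S, flip to white, move to (7,6). |black|=5 — new cell
Step 5: on WHITE (7,6): turn R to W, flip to black, move to (7,5). |black|=6 — new cell
Step 6: on WHITE (7,5): turn R to N, flip to black, move to (6,5). |black|=7 — new cell
No revisit within 6 steps.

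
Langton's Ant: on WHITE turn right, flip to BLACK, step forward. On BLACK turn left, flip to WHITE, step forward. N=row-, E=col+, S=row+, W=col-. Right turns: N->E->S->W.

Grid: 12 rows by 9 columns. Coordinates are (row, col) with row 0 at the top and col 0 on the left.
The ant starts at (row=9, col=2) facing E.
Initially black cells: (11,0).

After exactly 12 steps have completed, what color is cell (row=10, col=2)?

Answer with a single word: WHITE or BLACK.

Step 1: on WHITE (9,2): turn R to S, flip to black, move to (10,2). |black|=2
Step 2: on WHITE (10,2): turn R to W, flip to black, move to (10,1). |black|=3
Step 3: on WHITE (10,1): turn R to N, flip to black, move to (9,1). |black|=4
Step 4: on WHITE (9,1): turn R to E, flip to black, move to (9,2). |black|=5
Step 5: on BLACK (9,2): turn L to N, flip to white, move to (8,2). |black|=4
Step 6: on WHITE (8,2): turn R to E, flip to black, move to (8,3). |black|=5
Step 7: on WHITE (8,3): turn R to S, flip to black, move to (9,3). |black|=6
Step 8: on WHITE (9,3): turn R to W, flip to black, move to (9,2). |black|=7
Step 9: on WHITE (9,2): turn R to N, flip to black, move to (8,2). |black|=8
Step 10: on BLACK (8,2): turn L to W, flip to white, move to (8,1). |black|=7
Step 11: on WHITE (8,1): turn R to N, flip to black, move to (7,1). |black|=8
Step 12: on WHITE (7,1): turn R to E, flip to black, move to (7,2). |black|=9

Answer: BLACK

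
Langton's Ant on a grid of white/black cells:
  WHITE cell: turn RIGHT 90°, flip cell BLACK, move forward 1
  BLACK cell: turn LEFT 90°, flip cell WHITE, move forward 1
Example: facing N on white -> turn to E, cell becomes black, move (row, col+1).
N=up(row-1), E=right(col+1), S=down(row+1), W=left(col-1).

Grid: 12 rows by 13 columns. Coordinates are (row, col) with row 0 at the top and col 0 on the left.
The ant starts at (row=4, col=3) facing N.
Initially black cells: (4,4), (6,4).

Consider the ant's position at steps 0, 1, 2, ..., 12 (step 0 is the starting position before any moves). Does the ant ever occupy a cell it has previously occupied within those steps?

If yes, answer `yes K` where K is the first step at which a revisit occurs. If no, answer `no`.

Step 1: on WHITE (4,3): turn R to E, flip to black, move to (4,4). |black|=3 — new cell
Step 2: on BLACK (4,4): turn L to N, flip to white, move to (3,4). |black|=2 — new cell
Step 3: on WHITE (3,4): turn R to E, flip to black, move to (3,5). |black|=3 — new cell
Step 4: on WHITE (3,5): turn R to S, flip to black, move to (4,5). |black|=4 — new cell
Step 5: on WHITE (4,5): turn R to W, flip to black, move to (4,4). |black|=5 — REVISIT

Answer: yes 5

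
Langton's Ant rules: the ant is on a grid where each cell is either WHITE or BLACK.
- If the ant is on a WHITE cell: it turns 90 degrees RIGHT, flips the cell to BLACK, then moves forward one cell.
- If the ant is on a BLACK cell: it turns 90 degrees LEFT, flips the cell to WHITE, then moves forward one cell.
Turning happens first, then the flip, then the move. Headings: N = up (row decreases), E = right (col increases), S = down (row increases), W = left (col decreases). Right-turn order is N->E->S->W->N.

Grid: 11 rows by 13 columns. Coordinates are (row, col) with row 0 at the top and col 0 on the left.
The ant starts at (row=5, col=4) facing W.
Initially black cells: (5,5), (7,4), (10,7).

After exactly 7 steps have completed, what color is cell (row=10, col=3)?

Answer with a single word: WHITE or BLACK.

Answer: WHITE

Derivation:
Step 1: on WHITE (5,4): turn R to N, flip to black, move to (4,4). |black|=4
Step 2: on WHITE (4,4): turn R to E, flip to black, move to (4,5). |black|=5
Step 3: on WHITE (4,5): turn R to S, flip to black, move to (5,5). |black|=6
Step 4: on BLACK (5,5): turn L to E, flip to white, move to (5,6). |black|=5
Step 5: on WHITE (5,6): turn R to S, flip to black, move to (6,6). |black|=6
Step 6: on WHITE (6,6): turn R to W, flip to black, move to (6,5). |black|=7
Step 7: on WHITE (6,5): turn R to N, flip to black, move to (5,5). |black|=8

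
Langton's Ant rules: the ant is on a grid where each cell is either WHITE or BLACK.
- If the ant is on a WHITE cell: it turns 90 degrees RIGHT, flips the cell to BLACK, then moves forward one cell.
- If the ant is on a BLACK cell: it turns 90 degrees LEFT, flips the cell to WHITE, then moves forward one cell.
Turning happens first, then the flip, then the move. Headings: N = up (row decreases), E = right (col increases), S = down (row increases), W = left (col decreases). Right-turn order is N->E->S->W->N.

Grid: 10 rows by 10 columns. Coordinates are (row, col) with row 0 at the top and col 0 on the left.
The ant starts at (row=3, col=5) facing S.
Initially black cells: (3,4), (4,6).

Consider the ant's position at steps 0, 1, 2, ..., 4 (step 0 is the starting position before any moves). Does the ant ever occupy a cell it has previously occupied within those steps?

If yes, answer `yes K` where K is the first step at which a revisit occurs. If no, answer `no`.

Answer: no

Derivation:
Step 1: on WHITE (3,5): turn R to W, flip to black, move to (3,4). |black|=3 — new cell
Step 2: on BLACK (3,4): turn L to S, flip to white, move to (4,4). |black|=2 — new cell
Step 3: on WHITE (4,4): turn R to W, flip to black, move to (4,3). |black|=3 — new cell
Step 4: on WHITE (4,3): turn R to N, flip to black, move to (3,3). |black|=4 — new cell
No revisit within 4 steps.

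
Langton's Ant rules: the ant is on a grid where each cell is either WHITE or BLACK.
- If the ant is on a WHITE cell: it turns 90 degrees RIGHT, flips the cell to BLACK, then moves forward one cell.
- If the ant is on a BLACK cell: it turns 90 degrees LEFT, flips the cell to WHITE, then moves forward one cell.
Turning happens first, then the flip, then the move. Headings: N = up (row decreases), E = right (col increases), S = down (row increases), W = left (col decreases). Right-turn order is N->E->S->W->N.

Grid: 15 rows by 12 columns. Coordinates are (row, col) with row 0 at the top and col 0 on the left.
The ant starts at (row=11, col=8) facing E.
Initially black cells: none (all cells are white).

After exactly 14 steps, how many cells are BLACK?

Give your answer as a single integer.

Step 1: on WHITE (11,8): turn R to S, flip to black, move to (12,8). |black|=1
Step 2: on WHITE (12,8): turn R to W, flip to black, move to (12,7). |black|=2
Step 3: on WHITE (12,7): turn R to N, flip to black, move to (11,7). |black|=3
Step 4: on WHITE (11,7): turn R to E, flip to black, move to (11,8). |black|=4
Step 5: on BLACK (11,8): turn L to N, flip to white, move to (10,8). |black|=3
Step 6: on WHITE (10,8): turn R to E, flip to black, move to (10,9). |black|=4
Step 7: on WHITE (10,9): turn R to S, flip to black, move to (11,9). |black|=5
Step 8: on WHITE (11,9): turn R to W, flip to black, move to (11,8). |black|=6
Step 9: on WHITE (11,8): turn R to N, flip to black, move to (10,8). |black|=7
Step 10: on BLACK (10,8): turn L to W, flip to white, move to (10,7). |black|=6
Step 11: on WHITE (10,7): turn R to N, flip to black, move to (9,7). |black|=7
Step 12: on WHITE (9,7): turn R to E, flip to black, move to (9,8). |black|=8
Step 13: on WHITE (9,8): turn R to S, flip to black, move to (10,8). |black|=9
Step 14: on WHITE (10,8): turn R to W, flip to black, move to (10,7). |black|=10

Answer: 10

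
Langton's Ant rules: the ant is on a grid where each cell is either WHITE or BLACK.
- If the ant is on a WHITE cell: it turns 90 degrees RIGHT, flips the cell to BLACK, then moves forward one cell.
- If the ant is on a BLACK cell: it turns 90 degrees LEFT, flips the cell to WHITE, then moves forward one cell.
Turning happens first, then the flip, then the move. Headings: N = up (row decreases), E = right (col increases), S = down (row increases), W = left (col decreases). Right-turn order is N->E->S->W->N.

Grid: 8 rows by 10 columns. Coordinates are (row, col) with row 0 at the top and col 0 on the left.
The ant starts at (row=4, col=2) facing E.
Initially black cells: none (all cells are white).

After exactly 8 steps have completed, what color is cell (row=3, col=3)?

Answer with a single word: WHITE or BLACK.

Step 1: on WHITE (4,2): turn R to S, flip to black, move to (5,2). |black|=1
Step 2: on WHITE (5,2): turn R to W, flip to black, move to (5,1). |black|=2
Step 3: on WHITE (5,1): turn R to N, flip to black, move to (4,1). |black|=3
Step 4: on WHITE (4,1): turn R to E, flip to black, move to (4,2). |black|=4
Step 5: on BLACK (4,2): turn L to N, flip to white, move to (3,2). |black|=3
Step 6: on WHITE (3,2): turn R to E, flip to black, move to (3,3). |black|=4
Step 7: on WHITE (3,3): turn R to S, flip to black, move to (4,3). |black|=5
Step 8: on WHITE (4,3): turn R to W, flip to black, move to (4,2). |black|=6

Answer: BLACK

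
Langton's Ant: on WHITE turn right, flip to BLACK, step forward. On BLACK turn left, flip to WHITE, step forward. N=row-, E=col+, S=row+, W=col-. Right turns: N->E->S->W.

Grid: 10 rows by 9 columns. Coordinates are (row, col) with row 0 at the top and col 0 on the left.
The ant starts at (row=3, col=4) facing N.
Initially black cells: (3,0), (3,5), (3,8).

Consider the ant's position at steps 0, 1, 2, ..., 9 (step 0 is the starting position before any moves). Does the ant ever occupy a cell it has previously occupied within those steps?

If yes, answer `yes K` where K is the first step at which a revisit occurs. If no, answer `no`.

Step 1: on WHITE (3,4): turn R to E, flip to black, move to (3,5). |black|=4 — new cell
Step 2: on BLACK (3,5): turn L to N, flip to white, move to (2,5). |black|=3 — new cell
Step 3: on WHITE (2,5): turn R to E, flip to black, move to (2,6). |black|=4 — new cell
Step 4: on WHITE (2,6): turn R to S, flip to black, move to (3,6). |black|=5 — new cell
Step 5: on WHITE (3,6): turn R to W, flip to black, move to (3,5). |black|=6 — REVISIT

Answer: yes 5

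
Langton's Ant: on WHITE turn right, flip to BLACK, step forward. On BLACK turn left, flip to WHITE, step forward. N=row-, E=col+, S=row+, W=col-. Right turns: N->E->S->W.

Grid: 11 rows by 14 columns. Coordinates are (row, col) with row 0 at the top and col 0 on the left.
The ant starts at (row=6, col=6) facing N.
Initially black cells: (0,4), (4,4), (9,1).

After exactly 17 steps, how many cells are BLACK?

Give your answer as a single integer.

Answer: 10

Derivation:
Step 1: on WHITE (6,6): turn R to E, flip to black, move to (6,7). |black|=4
Step 2: on WHITE (6,7): turn R to S, flip to black, move to (7,7). |black|=5
Step 3: on WHITE (7,7): turn R to W, flip to black, move to (7,6). |black|=6
Step 4: on WHITE (7,6): turn R to N, flip to black, move to (6,6). |black|=7
Step 5: on BLACK (6,6): turn L to W, flip to white, move to (6,5). |black|=6
Step 6: on WHITE (6,5): turn R to N, flip to black, move to (5,5). |black|=7
Step 7: on WHITE (5,5): turn R to E, flip to black, move to (5,6). |black|=8
Step 8: on WHITE (5,6): turn R to S, flip to black, move to (6,6). |black|=9
Step 9: on WHITE (6,6): turn R to W, flip to black, move to (6,5). |black|=10
Step 10: on BLACK (6,5): turn L to S, flip to white, move to (7,5). |black|=9
Step 11: on WHITE (7,5): turn R to W, flip to black, move to (7,4). |black|=10
Step 12: on WHITE (7,4): turn R to N, flip to black, move to (6,4). |black|=11
Step 13: on WHITE (6,4): turn R to E, flip to black, move to (6,5). |black|=12
Step 14: on WHITE (6,5): turn R to S, flip to black, move to (7,5). |black|=13
Step 15: on BLACK (7,5): turn L to E, flip to white, move to (7,6). |black|=12
Step 16: on BLACK (7,6): turn L to N, flip to white, move to (6,6). |black|=11
Step 17: on BLACK (6,6): turn L to W, flip to white, move to (6,5). |black|=10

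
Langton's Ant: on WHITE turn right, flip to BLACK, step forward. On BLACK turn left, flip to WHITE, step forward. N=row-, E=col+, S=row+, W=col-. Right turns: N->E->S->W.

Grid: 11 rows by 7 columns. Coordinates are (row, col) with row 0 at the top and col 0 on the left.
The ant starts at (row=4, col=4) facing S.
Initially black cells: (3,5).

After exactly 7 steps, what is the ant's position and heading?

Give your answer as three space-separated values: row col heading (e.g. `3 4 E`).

Answer: 5 4 W

Derivation:
Step 1: on WHITE (4,4): turn R to W, flip to black, move to (4,3). |black|=2
Step 2: on WHITE (4,3): turn R to N, flip to black, move to (3,3). |black|=3
Step 3: on WHITE (3,3): turn R to E, flip to black, move to (3,4). |black|=4
Step 4: on WHITE (3,4): turn R to S, flip to black, move to (4,4). |black|=5
Step 5: on BLACK (4,4): turn L to E, flip to white, move to (4,5). |black|=4
Step 6: on WHITE (4,5): turn R to S, flip to black, move to (5,5). |black|=5
Step 7: on WHITE (5,5): turn R to W, flip to black, move to (5,4). |black|=6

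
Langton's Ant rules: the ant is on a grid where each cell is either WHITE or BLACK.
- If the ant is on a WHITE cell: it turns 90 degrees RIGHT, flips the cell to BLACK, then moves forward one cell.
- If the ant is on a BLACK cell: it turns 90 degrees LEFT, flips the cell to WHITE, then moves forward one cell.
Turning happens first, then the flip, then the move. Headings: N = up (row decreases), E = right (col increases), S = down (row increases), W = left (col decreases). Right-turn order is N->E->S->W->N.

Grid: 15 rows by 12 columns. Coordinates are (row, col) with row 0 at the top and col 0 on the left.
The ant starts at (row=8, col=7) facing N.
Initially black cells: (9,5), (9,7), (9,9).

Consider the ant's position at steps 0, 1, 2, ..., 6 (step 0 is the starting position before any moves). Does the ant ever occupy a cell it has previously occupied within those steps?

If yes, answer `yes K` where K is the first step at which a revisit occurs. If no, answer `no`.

Step 1: on WHITE (8,7): turn R to E, flip to black, move to (8,8). |black|=4 — new cell
Step 2: on WHITE (8,8): turn R to S, flip to black, move to (9,8). |black|=5 — new cell
Step 3: on WHITE (9,8): turn R to W, flip to black, move to (9,7). |black|=6 — new cell
Step 4: on BLACK (9,7): turn L to S, flip to white, move to (10,7). |black|=5 — new cell
Step 5: on WHITE (10,7): turn R to W, flip to black, move to (10,6). |black|=6 — new cell
Step 6: on WHITE (10,6): turn R to N, flip to black, move to (9,6). |black|=7 — new cell
No revisit within 6 steps.

Answer: no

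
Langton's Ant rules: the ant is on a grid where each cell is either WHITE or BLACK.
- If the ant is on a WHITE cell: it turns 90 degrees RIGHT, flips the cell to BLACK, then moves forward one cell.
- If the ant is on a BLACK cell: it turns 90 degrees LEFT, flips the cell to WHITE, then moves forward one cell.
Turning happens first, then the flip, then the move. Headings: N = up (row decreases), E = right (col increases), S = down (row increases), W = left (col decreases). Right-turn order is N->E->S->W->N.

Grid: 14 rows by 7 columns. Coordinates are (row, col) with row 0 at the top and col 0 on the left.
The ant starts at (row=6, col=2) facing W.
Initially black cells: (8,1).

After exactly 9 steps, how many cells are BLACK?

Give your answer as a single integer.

Step 1: on WHITE (6,2): turn R to N, flip to black, move to (5,2). |black|=2
Step 2: on WHITE (5,2): turn R to E, flip to black, move to (5,3). |black|=3
Step 3: on WHITE (5,3): turn R to S, flip to black, move to (6,3). |black|=4
Step 4: on WHITE (6,3): turn R to W, flip to black, move to (6,2). |black|=5
Step 5: on BLACK (6,2): turn L to S, flip to white, move to (7,2). |black|=4
Step 6: on WHITE (7,2): turn R to W, flip to black, move to (7,1). |black|=5
Step 7: on WHITE (7,1): turn R to N, flip to black, move to (6,1). |black|=6
Step 8: on WHITE (6,1): turn R to E, flip to black, move to (6,2). |black|=7
Step 9: on WHITE (6,2): turn R to S, flip to black, move to (7,2). |black|=8

Answer: 8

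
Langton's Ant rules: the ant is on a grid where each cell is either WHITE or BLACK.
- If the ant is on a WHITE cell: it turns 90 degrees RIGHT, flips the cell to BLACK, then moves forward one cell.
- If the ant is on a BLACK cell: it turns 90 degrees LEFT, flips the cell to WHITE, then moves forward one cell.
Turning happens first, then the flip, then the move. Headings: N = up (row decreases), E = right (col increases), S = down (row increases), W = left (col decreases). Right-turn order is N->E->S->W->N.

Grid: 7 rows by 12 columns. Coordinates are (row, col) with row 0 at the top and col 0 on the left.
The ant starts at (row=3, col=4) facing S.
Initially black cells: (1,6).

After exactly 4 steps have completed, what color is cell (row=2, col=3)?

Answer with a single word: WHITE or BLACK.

Step 1: on WHITE (3,4): turn R to W, flip to black, move to (3,3). |black|=2
Step 2: on WHITE (3,3): turn R to N, flip to black, move to (2,3). |black|=3
Step 3: on WHITE (2,3): turn R to E, flip to black, move to (2,4). |black|=4
Step 4: on WHITE (2,4): turn R to S, flip to black, move to (3,4). |black|=5

Answer: BLACK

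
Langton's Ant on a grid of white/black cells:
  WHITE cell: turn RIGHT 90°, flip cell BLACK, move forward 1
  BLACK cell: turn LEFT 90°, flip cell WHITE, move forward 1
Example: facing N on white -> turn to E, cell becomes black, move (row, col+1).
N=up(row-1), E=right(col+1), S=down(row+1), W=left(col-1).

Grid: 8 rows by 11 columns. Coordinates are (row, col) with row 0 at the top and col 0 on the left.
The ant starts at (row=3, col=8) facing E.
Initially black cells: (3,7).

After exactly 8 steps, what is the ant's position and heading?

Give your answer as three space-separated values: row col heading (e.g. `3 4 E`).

Step 1: on WHITE (3,8): turn R to S, flip to black, move to (4,8). |black|=2
Step 2: on WHITE (4,8): turn R to W, flip to black, move to (4,7). |black|=3
Step 3: on WHITE (4,7): turn R to N, flip to black, move to (3,7). |black|=4
Step 4: on BLACK (3,7): turn L to W, flip to white, move to (3,6). |black|=3
Step 5: on WHITE (3,6): turn R to N, flip to black, move to (2,6). |black|=4
Step 6: on WHITE (2,6): turn R to E, flip to black, move to (2,7). |black|=5
Step 7: on WHITE (2,7): turn R to S, flip to black, move to (3,7). |black|=6
Step 8: on WHITE (3,7): turn R to W, flip to black, move to (3,6). |black|=7

Answer: 3 6 W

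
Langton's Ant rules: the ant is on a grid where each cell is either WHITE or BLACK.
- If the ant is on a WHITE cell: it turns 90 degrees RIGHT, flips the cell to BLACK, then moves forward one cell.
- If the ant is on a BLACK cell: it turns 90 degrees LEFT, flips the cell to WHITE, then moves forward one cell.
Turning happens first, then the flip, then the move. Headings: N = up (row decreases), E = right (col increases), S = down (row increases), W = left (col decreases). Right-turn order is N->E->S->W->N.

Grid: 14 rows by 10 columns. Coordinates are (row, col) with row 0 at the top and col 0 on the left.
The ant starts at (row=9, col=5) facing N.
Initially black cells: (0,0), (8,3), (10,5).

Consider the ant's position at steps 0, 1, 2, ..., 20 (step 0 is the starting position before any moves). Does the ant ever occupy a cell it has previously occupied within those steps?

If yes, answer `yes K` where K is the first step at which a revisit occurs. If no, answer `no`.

Step 1: on WHITE (9,5): turn R to E, flip to black, move to (9,6). |black|=4 — new cell
Step 2: on WHITE (9,6): turn R to S, flip to black, move to (10,6). |black|=5 — new cell
Step 3: on WHITE (10,6): turn R to W, flip to black, move to (10,5). |black|=6 — new cell
Step 4: on BLACK (10,5): turn L to S, flip to white, move to (11,5). |black|=5 — new cell
Step 5: on WHITE (11,5): turn R to W, flip to black, move to (11,4). |black|=6 — new cell
Step 6: on WHITE (11,4): turn R to N, flip to black, move to (10,4). |black|=7 — new cell
Step 7: on WHITE (10,4): turn R to E, flip to black, move to (10,5). |black|=8 — REVISIT

Answer: yes 7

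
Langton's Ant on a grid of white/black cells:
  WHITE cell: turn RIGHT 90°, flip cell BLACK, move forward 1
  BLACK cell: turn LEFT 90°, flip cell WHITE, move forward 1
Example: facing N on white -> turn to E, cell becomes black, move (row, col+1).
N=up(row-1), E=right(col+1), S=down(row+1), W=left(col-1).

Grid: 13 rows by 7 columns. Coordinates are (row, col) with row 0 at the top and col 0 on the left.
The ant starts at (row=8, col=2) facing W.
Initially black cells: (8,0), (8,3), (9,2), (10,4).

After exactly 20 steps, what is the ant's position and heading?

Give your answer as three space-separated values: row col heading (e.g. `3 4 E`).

Answer: 6 6 E

Derivation:
Step 1: on WHITE (8,2): turn R to N, flip to black, move to (7,2). |black|=5
Step 2: on WHITE (7,2): turn R to E, flip to black, move to (7,3). |black|=6
Step 3: on WHITE (7,3): turn R to S, flip to black, move to (8,3). |black|=7
Step 4: on BLACK (8,3): turn L to E, flip to white, move to (8,4). |black|=6
Step 5: on WHITE (8,4): turn R to S, flip to black, move to (9,4). |black|=7
Step 6: on WHITE (9,4): turn R to W, flip to black, move to (9,3). |black|=8
Step 7: on WHITE (9,3): turn R to N, flip to black, move to (8,3). |black|=9
Step 8: on WHITE (8,3): turn R to E, flip to black, move to (8,4). |black|=10
Step 9: on BLACK (8,4): turn L to N, flip to white, move to (7,4). |black|=9
Step 10: on WHITE (7,4): turn R to E, flip to black, move to (7,5). |black|=10
Step 11: on WHITE (7,5): turn R to S, flip to black, move to (8,5). |black|=11
Step 12: on WHITE (8,5): turn R to W, flip to black, move to (8,4). |black|=12
Step 13: on WHITE (8,4): turn R to N, flip to black, move to (7,4). |black|=13
Step 14: on BLACK (7,4): turn L to W, flip to white, move to (7,3). |black|=12
Step 15: on BLACK (7,3): turn L to S, flip to white, move to (8,3). |black|=11
Step 16: on BLACK (8,3): turn L to E, flip to white, move to (8,4). |black|=10
Step 17: on BLACK (8,4): turn L to N, flip to white, move to (7,4). |black|=9
Step 18: on WHITE (7,4): turn R to E, flip to black, move to (7,5). |black|=10
Step 19: on BLACK (7,5): turn L to N, flip to white, move to (6,5). |black|=9
Step 20: on WHITE (6,5): turn R to E, flip to black, move to (6,6). |black|=10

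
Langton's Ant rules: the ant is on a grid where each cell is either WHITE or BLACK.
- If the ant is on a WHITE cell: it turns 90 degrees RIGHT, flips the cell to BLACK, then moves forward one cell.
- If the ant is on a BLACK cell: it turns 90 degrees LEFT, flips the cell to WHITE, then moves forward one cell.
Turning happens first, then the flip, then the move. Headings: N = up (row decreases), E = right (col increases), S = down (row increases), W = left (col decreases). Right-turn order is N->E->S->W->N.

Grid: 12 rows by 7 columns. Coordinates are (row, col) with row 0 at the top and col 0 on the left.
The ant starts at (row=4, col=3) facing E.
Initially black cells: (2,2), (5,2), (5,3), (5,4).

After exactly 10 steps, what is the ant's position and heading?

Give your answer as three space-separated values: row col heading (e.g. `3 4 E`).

Answer: 5 2 W

Derivation:
Step 1: on WHITE (4,3): turn R to S, flip to black, move to (5,3). |black|=5
Step 2: on BLACK (5,3): turn L to E, flip to white, move to (5,4). |black|=4
Step 3: on BLACK (5,4): turn L to N, flip to white, move to (4,4). |black|=3
Step 4: on WHITE (4,4): turn R to E, flip to black, move to (4,5). |black|=4
Step 5: on WHITE (4,5): turn R to S, flip to black, move to (5,5). |black|=5
Step 6: on WHITE (5,5): turn R to W, flip to black, move to (5,4). |black|=6
Step 7: on WHITE (5,4): turn R to N, flip to black, move to (4,4). |black|=7
Step 8: on BLACK (4,4): turn L to W, flip to white, move to (4,3). |black|=6
Step 9: on BLACK (4,3): turn L to S, flip to white, move to (5,3). |black|=5
Step 10: on WHITE (5,3): turn R to W, flip to black, move to (5,2). |black|=6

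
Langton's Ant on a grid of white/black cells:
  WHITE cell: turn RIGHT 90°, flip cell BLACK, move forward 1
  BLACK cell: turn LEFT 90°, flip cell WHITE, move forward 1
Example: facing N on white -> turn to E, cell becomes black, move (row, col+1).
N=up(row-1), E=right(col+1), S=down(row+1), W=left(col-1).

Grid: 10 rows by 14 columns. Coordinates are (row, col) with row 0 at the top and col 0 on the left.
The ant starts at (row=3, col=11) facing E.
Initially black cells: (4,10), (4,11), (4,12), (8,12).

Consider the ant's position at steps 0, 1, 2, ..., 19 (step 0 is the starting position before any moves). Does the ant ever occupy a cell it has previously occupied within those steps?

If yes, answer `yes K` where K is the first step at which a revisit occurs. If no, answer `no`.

Answer: yes 6

Derivation:
Step 1: on WHITE (3,11): turn R to S, flip to black, move to (4,11). |black|=5 — new cell
Step 2: on BLACK (4,11): turn L to E, flip to white, move to (4,12). |black|=4 — new cell
Step 3: on BLACK (4,12): turn L to N, flip to white, move to (3,12). |black|=3 — new cell
Step 4: on WHITE (3,12): turn R to E, flip to black, move to (3,13). |black|=4 — new cell
Step 5: on WHITE (3,13): turn R to S, flip to black, move to (4,13). |black|=5 — new cell
Step 6: on WHITE (4,13): turn R to W, flip to black, move to (4,12). |black|=6 — REVISIT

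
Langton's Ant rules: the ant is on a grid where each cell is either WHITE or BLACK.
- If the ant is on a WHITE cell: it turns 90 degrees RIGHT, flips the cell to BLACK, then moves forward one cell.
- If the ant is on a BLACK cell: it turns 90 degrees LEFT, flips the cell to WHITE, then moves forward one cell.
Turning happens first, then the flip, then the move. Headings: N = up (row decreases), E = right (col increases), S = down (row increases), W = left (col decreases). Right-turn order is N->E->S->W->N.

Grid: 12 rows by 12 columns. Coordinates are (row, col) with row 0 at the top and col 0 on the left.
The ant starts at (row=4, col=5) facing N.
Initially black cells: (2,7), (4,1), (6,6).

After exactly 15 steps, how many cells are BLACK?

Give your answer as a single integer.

Answer: 12

Derivation:
Step 1: on WHITE (4,5): turn R to E, flip to black, move to (4,6). |black|=4
Step 2: on WHITE (4,6): turn R to S, flip to black, move to (5,6). |black|=5
Step 3: on WHITE (5,6): turn R to W, flip to black, move to (5,5). |black|=6
Step 4: on WHITE (5,5): turn R to N, flip to black, move to (4,5). |black|=7
Step 5: on BLACK (4,5): turn L to W, flip to white, move to (4,4). |black|=6
Step 6: on WHITE (4,4): turn R to N, flip to black, move to (3,4). |black|=7
Step 7: on WHITE (3,4): turn R to E, flip to black, move to (3,5). |black|=8
Step 8: on WHITE (3,5): turn R to S, flip to black, move to (4,5). |black|=9
Step 9: on WHITE (4,5): turn R to W, flip to black, move to (4,4). |black|=10
Step 10: on BLACK (4,4): turn L to S, flip to white, move to (5,4). |black|=9
Step 11: on WHITE (5,4): turn R to W, flip to black, move to (5,3). |black|=10
Step 12: on WHITE (5,3): turn R to N, flip to black, move to (4,3). |black|=11
Step 13: on WHITE (4,3): turn R to E, flip to black, move to (4,4). |black|=12
Step 14: on WHITE (4,4): turn R to S, flip to black, move to (5,4). |black|=13
Step 15: on BLACK (5,4): turn L to E, flip to white, move to (5,5). |black|=12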